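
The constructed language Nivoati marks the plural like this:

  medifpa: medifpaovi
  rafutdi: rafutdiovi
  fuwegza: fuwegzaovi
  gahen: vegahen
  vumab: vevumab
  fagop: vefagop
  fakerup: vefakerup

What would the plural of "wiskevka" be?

medifpa and vumab both have last vowel 'a' yet inflect differently (medifpaovi, vevumab), so the last vowel is not what conditions the rule; whether the stem ends in a vowel or a consonant is.
"wiskevka" ends in a vowel. The stems ending in a vowel (medifpa → medifpaovi, rafutdi → rafutdiovi, fuwegza → fuwegzaovi) add -ovi.
So wiskevka → wiskevkaovi.

wiskevkaovi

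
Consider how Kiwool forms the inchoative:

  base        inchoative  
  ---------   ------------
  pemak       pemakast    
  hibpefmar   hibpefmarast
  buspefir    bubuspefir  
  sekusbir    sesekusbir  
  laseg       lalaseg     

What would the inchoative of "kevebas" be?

kevebasast

hibpefmar and buspefir both end in -r yet inflect differently (hibpefmarast, bubuspefir), so the final letter is not what conditions the rule; the last vowel is.
"kevebas" has last vowel 'a'. The stems whose last vowel is 'a' (pemak → pemakast, hibpefmar → hibpefmarast) add -ast.
So kevebas → kevebasast.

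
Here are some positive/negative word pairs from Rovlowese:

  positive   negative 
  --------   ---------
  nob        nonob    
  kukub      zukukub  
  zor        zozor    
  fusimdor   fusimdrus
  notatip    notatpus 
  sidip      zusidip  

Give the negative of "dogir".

zudogir

"dogir" has 2 vowels. The stems with 2 vowels (kukub → zukukub, sidip → zusidip) add the prefix zu-.
The other patterns: stems with 1 vowel repeat the first consonant+vowel as a prefix; stems with 3 vowels delete the last vowel and add -us.
So dogir → zudogir.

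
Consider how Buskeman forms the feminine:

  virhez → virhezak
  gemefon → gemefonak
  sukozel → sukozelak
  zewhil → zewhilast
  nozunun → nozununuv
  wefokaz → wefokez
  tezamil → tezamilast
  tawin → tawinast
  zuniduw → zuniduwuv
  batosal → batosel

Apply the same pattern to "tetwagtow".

tawin and nozunun both end in -n yet inflect differently (tawinast, nozununuv), so the final letter is not what conditions the rule; the last vowel is.
"tetwagtow" has last vowel 'o'. The one such stem in the data (gemefon → gemefonak) adds -ak, so the same rule applies.
The other patterns: stems whose last vowel is 'i' add -ast; stems whose last vowel is 'u' add -uv; stems whose last vowel is 'a' change the last vowel to 'e'.
So tetwagtow → tetwagtowak.

tetwagtowak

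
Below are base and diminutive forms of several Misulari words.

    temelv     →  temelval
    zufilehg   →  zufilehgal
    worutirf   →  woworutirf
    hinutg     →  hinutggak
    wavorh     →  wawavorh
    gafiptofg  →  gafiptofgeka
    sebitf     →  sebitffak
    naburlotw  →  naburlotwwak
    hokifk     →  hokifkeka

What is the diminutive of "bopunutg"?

bopunutggak

"bopunutg" has second-to-last letter 't'. The stems whose second-to-last letter is 't' (hinutg → hinutggak, naburlotw → naburlotwwak, sebitf → sebitffak) double the final consonant and add -ak.
So bopunutg → bopunutggak.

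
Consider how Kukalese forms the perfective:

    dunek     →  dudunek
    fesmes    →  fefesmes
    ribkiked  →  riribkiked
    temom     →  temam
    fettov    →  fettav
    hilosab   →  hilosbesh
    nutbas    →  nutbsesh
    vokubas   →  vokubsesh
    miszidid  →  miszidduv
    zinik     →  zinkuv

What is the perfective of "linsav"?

linsvesh

fesmes and nutbas both end in -s yet inflect differently (fefesmes, nutbsesh), so the final letter is not what conditions the rule; the last vowel is.
"linsav" has last vowel 'a'. The stems whose last vowel is 'a' (hilosab → hilosbesh, nutbas → nutbsesh, vokubas → vokubsesh) delete the last vowel and add -esh.
So linsav → linsvesh.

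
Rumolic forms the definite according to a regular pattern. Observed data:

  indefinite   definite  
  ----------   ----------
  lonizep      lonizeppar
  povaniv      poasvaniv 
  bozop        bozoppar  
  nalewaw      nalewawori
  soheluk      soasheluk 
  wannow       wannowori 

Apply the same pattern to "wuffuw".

wannow and bozop both have last vowel 'o' yet inflect differently (wannowori, bozoppar), so the last vowel is not what conditions the rule; the final letter is.
"wuffuw" ends in -w. The stems ending in -w (nalewaw → nalewawori, wannow → wannowori) add -ori.
The other patterns: stems ending in -k or -v insert -as- after the first vowel; stems ending in -p double the final consonant and add -ar.
So wuffuw → wuffuwori.

wuffuwori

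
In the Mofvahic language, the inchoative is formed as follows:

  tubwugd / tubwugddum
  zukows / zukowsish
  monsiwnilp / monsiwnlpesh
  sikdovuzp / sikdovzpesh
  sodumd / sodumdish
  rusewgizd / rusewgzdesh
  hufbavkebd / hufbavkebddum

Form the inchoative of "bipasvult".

hufbavkebd and sodumd both end in -d yet inflect differently (hufbavkebddum, sodumdish), so the final letter is not what conditions the rule; the second-to-last letter is.
"bipasvult" has second-to-last letter 'l'. The one such stem in the data (monsiwnilp → monsiwnlpesh) deletes the last vowel and adds -esh (as do rusewgizd, sikdovuzp), so the same rule applies.
So bipasvult → bipasvltesh.

bipasvltesh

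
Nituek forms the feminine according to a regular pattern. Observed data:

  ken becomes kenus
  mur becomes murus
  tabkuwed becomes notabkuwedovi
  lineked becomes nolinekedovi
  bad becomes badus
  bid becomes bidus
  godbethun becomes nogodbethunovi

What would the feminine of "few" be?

"few" has 1 vowel. The stems with 1 vowel (bid → bidus, ken → kenus, mur → murus) add -us.
So few → fewus.

fewus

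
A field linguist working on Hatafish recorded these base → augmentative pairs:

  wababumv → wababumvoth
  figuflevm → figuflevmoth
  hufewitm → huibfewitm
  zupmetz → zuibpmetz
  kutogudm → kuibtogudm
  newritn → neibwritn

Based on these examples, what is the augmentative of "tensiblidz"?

teibnsiblidz

figuflevm and hufewitm both end in -m yet inflect differently (figuflevmoth, huibfewitm), so the final letter is not what conditions the rule; the second-to-last letter is.
"tensiblidz" has second-to-last letter 'd'. The one such stem in the data (kutogudm → kuibtogudm) inserts -ib- after the first vowel (as do hufewitm, zupmetz), so the same rule applies.
The other pattern: stems whose second-to-last letter is 'm' or 'v' add -oth.
So tensiblidz → teibnsiblidz.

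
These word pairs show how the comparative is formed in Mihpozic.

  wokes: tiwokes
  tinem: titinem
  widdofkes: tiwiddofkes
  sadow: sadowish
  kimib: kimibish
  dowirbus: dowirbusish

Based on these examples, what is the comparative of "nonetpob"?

nonetpobish

wokes and dowirbus both end in -s yet inflect differently (tiwokes, dowirbusish), so the final letter is not what conditions the rule; the last vowel is.
"nonetpob" has last vowel 'o'. The one such stem in the data (sadow → sadowish) adds -ish, so the same rule applies.
So nonetpob → nonetpobish.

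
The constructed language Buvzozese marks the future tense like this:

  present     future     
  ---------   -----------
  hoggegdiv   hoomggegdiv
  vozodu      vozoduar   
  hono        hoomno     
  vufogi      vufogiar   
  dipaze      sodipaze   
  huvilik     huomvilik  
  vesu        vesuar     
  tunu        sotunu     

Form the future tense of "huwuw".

vozodu and tunu both end in -u yet inflect differently (vozoduar, sotunu), so the final letter is not what conditions the rule; the first letter is.
"huwuw" begins with h-. The stems beginning with h- (hono → hoomno, huvilik → huomvilik, hoggegdiv → hoomggegdiv) insert -om- after the first vowel.
So huwuw → huomwuw.

huomwuw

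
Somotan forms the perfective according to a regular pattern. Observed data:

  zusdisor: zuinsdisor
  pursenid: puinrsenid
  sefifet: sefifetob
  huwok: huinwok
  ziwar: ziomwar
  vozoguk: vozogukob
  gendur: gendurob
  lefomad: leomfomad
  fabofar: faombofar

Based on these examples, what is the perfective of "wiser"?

wiserob

"wiser" has last vowel 'e'. The one such stem in the data (sefifet → sefifetob) adds -ob, so the same rule applies.
So wiser → wiserob.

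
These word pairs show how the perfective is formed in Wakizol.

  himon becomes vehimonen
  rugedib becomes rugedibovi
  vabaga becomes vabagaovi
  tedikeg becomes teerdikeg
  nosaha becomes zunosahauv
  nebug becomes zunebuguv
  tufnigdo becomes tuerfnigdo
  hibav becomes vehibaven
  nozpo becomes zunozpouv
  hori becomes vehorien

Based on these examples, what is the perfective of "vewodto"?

vewodtoovi

vabaga and nosaha both end in -a yet inflect differently (vabagaovi, zunosahauv), so the final letter is not what conditions the rule; the first letter is.
"vewodto" begins with v-. The one such stem in the data (vabaga → vabagaovi) adds -ovi, so the same rule applies.
So vewodto → vewodtoovi.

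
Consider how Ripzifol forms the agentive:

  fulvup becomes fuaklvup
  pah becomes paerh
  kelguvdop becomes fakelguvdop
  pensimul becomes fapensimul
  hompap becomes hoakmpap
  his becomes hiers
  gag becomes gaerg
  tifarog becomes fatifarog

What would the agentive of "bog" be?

gag and tifarog both end in -g yet inflect differently (gaerg, fatifarog), so the final letter is not what conditions the rule; the number of vowels is.
"bog" has 1 vowel. The stems with 1 vowel (his → hiers, gag → gaerg, pah → paerh) insert -er- after the first vowel.
So bog → boerg.

boerg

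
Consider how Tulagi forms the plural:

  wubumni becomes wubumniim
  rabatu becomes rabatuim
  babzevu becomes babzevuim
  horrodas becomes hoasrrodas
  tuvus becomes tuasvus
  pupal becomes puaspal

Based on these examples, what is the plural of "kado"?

kadoim

rabatu and tuvus both have last vowel 'u' yet inflect differently (rabatuim, tuasvus), so the last vowel is not what conditions the rule; whether the stem ends in a vowel or a consonant is.
"kado" ends in a vowel. The stems ending in a vowel (wubumni → wubumniim, rabatu → rabatuim, babzevu → babzevuim) add -im.
The other pattern: stems ending in a consonant insert -as- after the first vowel.
So kado → kadoim.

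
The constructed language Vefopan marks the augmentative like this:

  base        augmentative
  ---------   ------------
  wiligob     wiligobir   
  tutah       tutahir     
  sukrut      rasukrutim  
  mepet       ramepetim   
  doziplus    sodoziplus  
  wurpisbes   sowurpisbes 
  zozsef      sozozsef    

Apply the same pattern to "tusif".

sotusif

sukrut and doziplus both have last vowel 'u' yet inflect differently (rasukrutim, sodoziplus), so the last vowel is not what conditions the rule; the final letter is.
"tusif" ends in -f. The one such stem in the data (zozsef → sozozsef) adds the prefix so-, so the same rule applies.
The other patterns: stems ending in -b or -h add -ir; stems ending in -t add ra- … -im around the stem.
So tusif → sotusif.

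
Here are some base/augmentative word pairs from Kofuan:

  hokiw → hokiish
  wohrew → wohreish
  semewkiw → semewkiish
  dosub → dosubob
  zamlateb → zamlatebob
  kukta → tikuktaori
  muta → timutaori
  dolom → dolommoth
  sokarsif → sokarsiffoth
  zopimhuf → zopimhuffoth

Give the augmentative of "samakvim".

wohrew and zamlateb both have last vowel 'e' yet inflect differently (wohreish, zamlatebob), so the last vowel is not what conditions the rule; the final letter is.
"samakvim" ends in -m. The one such stem in the data (dolom → dolommoth) doubles the final consonant and adds -oth (as do sokarsif, zopimhuf), so the same rule applies.
So samakvim → samakvimmoth.

samakvimmoth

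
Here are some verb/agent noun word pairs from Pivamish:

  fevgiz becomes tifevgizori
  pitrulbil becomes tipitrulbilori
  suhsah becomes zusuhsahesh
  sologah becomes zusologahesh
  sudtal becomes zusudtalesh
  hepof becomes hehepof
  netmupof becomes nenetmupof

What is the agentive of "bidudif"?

tibidudifori

"bidudif" has last vowel 'i'. The stems whose last vowel is 'i' (fevgiz → tifevgizori, pitrulbil → tipitrulbilori) add ti- … -ori around the stem.
The other patterns: stems whose last vowel is 'a' add zu- … -esh around the stem; stems whose last vowel is 'o' repeat the first consonant+vowel as a prefix.
So bidudif → tibidudifori.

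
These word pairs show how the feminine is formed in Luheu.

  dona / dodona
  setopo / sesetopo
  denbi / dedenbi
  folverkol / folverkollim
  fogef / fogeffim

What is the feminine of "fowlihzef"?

fowlihzeffim

folverkol and setopo both have last vowel 'o' yet inflect differently (folverkollim, sesetopo), so the last vowel is not what conditions the rule; whether the stem ends in a vowel or a consonant is.
"fowlihzef" ends in a consonant. The stems ending in a consonant (fogef → fogeffim, folverkol → folverkollim) double the final consonant and add -im.
The other pattern: stems ending in a vowel repeat the first consonant+vowel as a prefix.
So fowlihzef → fowlihzeffim.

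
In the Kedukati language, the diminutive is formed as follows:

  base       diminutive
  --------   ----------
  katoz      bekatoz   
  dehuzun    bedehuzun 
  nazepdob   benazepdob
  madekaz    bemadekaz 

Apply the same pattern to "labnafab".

Every pair shown (katoz → bekatoz, dehuzun → bedehuzun, nazepdob → benazepdob, …) follows the same rule: add the prefix be-.
So labnafab → belabnafab.

belabnafab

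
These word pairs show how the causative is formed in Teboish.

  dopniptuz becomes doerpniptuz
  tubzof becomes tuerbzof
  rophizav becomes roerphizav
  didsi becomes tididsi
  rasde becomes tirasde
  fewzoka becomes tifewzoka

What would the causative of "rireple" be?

"rireple" ends in a vowel. The stems ending in a vowel (didsi → tididsi, rasde → tirasde, fewzoka → tifewzoka) add the prefix ti-.
The other pattern: stems ending in a consonant insert -er- after the first vowel.
So rireple → tirireple.

tirireple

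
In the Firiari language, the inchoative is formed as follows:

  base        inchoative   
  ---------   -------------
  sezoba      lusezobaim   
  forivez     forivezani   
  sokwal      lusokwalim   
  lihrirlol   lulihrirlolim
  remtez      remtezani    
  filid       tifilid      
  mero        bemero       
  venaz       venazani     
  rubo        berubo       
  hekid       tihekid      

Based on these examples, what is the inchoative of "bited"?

tibited

venaz and sezoba both have last vowel 'a' yet inflect differently (venazani, lusezobaim), so the last vowel is not what conditions the rule; the final letter is.
"bited" ends in -d. The stems ending in -d (hekid → tihekid, filid → tifilid) add the prefix ti-.
So bited → tibited.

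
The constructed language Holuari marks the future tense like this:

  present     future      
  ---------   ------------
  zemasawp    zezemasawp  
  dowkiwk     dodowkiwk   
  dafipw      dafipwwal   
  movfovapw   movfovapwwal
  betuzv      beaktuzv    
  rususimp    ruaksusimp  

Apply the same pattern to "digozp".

"digozp" has second-to-last letter 'z'. The one such stem in the data (betuzv → beaktuzv) inserts -ak- after the first vowel (as does rususimp), so the same rule applies.
The other patterns: stems whose second-to-last letter is 'w' repeat the first consonant+vowel as a prefix; stems whose second-to-last letter is 'p' double the final consonant and add -al.
So digozp → diakgozp.

diakgozp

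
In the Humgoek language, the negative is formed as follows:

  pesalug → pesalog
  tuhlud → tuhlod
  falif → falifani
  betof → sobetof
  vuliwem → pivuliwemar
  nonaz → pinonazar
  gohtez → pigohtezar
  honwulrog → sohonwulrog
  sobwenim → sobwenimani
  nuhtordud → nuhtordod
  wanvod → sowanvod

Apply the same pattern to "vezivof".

sovezivof

"vezivof" has last vowel 'o'. The stems whose last vowel is 'o' (honwulrog → sohonwulrog, betof → sobetof, wanvod → sowanvod) add the prefix so-.
So vezivof → sovezivof.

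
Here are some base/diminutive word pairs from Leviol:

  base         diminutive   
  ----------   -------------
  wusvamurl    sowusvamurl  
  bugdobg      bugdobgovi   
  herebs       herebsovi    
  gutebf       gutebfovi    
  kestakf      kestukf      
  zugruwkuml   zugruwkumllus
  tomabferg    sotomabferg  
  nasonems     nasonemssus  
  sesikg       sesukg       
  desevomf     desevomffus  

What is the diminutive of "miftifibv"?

nasonems and herebs both end in -s yet inflect differently (nasonemssus, herebsovi), so the final letter is not what conditions the rule; the second-to-last letter is.
"miftifibv" has second-to-last letter 'b'. The stems whose second-to-last letter is 'b' (herebs → herebsovi, gutebf → gutebfovi, bugdobg → bugdobgovi) add -ovi.
The other patterns: stems whose second-to-last letter is 'm' double the final consonant and add -us; stems whose second-to-last letter is 'k' change the last vowel to 'u'; stems whose second-to-last letter is 'r' add the prefix so-.
So miftifibv → miftifibvovi.

miftifibvovi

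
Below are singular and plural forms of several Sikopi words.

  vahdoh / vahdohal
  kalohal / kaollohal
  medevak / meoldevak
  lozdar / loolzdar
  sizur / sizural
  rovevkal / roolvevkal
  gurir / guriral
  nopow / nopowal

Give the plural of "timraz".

"timraz" has last vowel 'a'. The stems whose last vowel is 'a' (kalohal → kaollohal, medevak → meoldevak, lozdar → loolzdar) insert -ol- after the first vowel.
So timraz → tiolmraz.

tiolmraz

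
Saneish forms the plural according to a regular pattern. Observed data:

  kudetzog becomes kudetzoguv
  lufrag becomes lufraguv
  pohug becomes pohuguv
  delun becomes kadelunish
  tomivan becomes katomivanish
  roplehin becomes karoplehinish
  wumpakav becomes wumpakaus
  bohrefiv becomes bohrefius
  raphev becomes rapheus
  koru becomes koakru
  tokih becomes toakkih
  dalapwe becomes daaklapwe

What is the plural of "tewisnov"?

"tewisnov" ends in -v. The stems ending in -v (wumpakav → wumpakaus, bohrefiv → bohrefius, raphev → rapheus) drop the final letter and add -us.
So tewisnov → tewisnous.

tewisnous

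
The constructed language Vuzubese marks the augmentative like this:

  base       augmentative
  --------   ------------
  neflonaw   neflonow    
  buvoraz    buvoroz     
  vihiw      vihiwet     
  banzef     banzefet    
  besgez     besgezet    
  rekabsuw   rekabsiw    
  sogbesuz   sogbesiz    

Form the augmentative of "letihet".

neflonaw and vihiw both end in -w yet inflect differently (neflonow, vihiwet), so the final letter is not what conditions the rule; the last vowel is.
"letihet" has last vowel 'e'. The stems whose last vowel is 'e' (banzef → banzefet, besgez → besgezet) add -et.
The other patterns: stems whose last vowel is 'a' change the last vowel to 'o'; stems whose last vowel is 'u' change the last vowel to 'i'.
So letihet → letihetet.

letihetet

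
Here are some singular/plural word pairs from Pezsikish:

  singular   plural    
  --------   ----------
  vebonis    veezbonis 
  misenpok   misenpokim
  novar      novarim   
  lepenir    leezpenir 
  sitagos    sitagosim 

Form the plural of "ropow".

ropowim

"ropow" has last vowel 'o'. The stems whose last vowel is 'o' (sitagos → sitagosim, misenpok → misenpokim) add -im.
The other pattern: stems whose last vowel is 'i' insert -ez- after the first vowel.
So ropow → ropowim.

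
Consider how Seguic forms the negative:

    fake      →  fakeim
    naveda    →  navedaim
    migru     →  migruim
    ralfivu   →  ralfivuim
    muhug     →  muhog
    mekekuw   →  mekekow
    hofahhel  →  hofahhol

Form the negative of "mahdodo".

mahdodoim

migru and muhug both have last vowel 'u' yet inflect differently (migruim, muhog), so the last vowel is not what conditions the rule; whether the stem ends in a vowel or a consonant is.
"mahdodo" ends in a vowel. The stems ending in a vowel (fake → fakeim, naveda → navedaim, migru → migruim) add -im.
So mahdodo → mahdodoim.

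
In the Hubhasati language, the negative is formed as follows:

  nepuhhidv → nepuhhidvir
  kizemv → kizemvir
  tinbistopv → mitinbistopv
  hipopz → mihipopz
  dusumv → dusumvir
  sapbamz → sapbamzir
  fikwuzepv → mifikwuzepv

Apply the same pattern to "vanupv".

"vanupv" has second-to-last letter 'p'. The stems whose second-to-last letter is 'p' (hipopz → mihipopz, tinbistopv → mitinbistopv, fikwuzepv → mifikwuzepv) add the prefix mi-.
The other pattern: stems whose second-to-last letter is 'd' or 'm' add -ir.
So vanupv → mivanupv.

mivanupv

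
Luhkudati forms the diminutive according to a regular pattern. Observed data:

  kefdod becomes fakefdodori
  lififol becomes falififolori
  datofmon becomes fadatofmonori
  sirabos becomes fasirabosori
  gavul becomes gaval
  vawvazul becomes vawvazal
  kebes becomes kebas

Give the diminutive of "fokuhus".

fokuhas

"fokuhus" has last vowel 'u'. The stems whose last vowel is 'u' (gavul → gaval, vawvazul → vawvazal) change the last vowel to 'a'.
The other pattern: stems whose last vowel is 'o' add fa- … -ori around the stem.
So fokuhus → fokuhas.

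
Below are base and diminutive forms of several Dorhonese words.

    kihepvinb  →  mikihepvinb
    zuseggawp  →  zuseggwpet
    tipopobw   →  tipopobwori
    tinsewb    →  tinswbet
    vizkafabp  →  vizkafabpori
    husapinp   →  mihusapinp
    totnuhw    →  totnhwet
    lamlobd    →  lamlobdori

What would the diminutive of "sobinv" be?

misobinv

husapinp and vizkafabp both end in -p yet inflect differently (mihusapinp, vizkafabpori), so the final letter is not what conditions the rule; the second-to-last letter is.
"sobinv" has second-to-last letter 'n'. The stems whose second-to-last letter is 'n' (kihepvinb → mikihepvinb, husapinp → mihusapinp) add the prefix mi-.
So sobinv → misobinv.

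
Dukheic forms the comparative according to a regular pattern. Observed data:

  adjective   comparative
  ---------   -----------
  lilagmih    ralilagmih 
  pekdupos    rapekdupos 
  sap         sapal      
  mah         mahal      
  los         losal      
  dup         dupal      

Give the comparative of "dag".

dagal

lilagmih and mah both end in -h yet inflect differently (ralilagmih, mahal), so the final letter is not what conditions the rule; the number of vowels is.
"dag" has 1 vowel. The stems with 1 vowel (sap → sapal, mah → mahal, los → losal) add -al.
So dag → dagal.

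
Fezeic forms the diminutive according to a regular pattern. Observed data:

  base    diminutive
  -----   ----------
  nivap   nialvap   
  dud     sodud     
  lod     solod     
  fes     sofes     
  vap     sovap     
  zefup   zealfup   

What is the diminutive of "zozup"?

zoalzup

"zozup" has 2 vowels. The stems with 2 vowels (nivap → nialvap, zefup → zealfup) insert -al- after the first vowel.
The other pattern: stems with 1 vowel add the prefix so-.
So zozup → zoalzup.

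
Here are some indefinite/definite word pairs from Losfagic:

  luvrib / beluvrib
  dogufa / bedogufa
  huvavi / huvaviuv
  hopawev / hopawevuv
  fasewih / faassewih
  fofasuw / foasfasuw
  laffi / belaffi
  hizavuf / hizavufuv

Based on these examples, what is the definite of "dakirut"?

bedakirut

"dakirut" begins with d-. The one such stem in the data (dogufa → bedogufa) adds the prefix be-, so the same rule applies.
So dakirut → bedakirut.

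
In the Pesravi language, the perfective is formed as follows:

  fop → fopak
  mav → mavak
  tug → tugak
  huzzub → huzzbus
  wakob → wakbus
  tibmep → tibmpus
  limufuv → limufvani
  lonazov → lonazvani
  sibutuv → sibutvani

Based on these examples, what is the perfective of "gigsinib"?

fop and tibmep both end in -p yet inflect differently (fopak, tibmpus), so the final letter is not what conditions the rule; the number of vowels is.
"gigsinib" has 3 vowels. The stems with 3 vowels (limufuv → limufvani, lonazov → lonazvani, sibutuv → sibutvani) delete the last vowel and add -ani.
The other patterns: stems with 1 vowel add -ak; stems with 2 vowels delete the last vowel and add -us.
So gigsinib → gigsinbani.

gigsinbani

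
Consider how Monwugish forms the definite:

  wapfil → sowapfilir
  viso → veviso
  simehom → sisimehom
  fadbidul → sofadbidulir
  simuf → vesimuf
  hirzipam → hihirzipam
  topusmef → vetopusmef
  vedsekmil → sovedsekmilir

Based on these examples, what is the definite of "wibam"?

"wibam" ends in -m. The stems ending in -m (hirzipam → hihirzipam, simehom → sisimehom) repeat the first consonant+vowel as a prefix.
So wibam → wiwibam.

wiwibam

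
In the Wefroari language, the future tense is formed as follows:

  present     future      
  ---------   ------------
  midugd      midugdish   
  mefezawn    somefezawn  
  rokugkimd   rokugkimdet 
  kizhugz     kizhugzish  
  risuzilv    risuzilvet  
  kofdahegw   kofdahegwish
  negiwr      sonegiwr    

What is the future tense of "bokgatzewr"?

midugd and rokugkimd both end in -d yet inflect differently (midugdish, rokugkimdet), so the final letter is not what conditions the rule; the second-to-last letter is.
"bokgatzewr" has second-to-last letter 'w'. The stems whose second-to-last letter is 'w' (negiwr → sonegiwr, mefezawn → somefezawn) add the prefix so-.
So bokgatzewr → sobokgatzewr.

sobokgatzewr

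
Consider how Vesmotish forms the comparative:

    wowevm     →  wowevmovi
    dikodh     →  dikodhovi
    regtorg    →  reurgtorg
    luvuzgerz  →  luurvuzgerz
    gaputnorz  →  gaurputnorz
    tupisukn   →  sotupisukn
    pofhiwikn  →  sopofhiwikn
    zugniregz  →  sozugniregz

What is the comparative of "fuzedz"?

fuzedzovi

luvuzgerz and zugniregz both end in -z yet inflect differently (luurvuzgerz, sozugniregz), so the final letter is not what conditions the rule; the second-to-last letter is.
"fuzedz" has second-to-last letter 'd'. The one such stem in the data (dikodh → dikodhovi) adds -ovi, so the same rule applies.
The other patterns: stems whose second-to-last letter is 'r' insert -ur- after the first vowel; stems whose second-to-last letter is 'g' or 'k' add the prefix so-.
So fuzedz → fuzedzovi.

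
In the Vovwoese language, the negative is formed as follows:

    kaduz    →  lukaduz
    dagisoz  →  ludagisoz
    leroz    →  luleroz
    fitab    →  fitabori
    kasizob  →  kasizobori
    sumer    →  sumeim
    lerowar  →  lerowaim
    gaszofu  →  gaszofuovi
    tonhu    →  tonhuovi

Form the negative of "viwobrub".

dagisoz and kasizob both have last vowel 'o' yet inflect differently (ludagisoz, kasizobori), so the last vowel is not what conditions the rule; the final letter is.
"viwobrub" ends in -b. The stems ending in -b (fitab → fitabori, kasizob → kasizobori) add -ori.
The other patterns: stems ending in -z add the prefix lu-; stems ending in -r drop the final letter and add -im; stems ending in -u add -ovi.
So viwobrub → viwobrubori.

viwobrubori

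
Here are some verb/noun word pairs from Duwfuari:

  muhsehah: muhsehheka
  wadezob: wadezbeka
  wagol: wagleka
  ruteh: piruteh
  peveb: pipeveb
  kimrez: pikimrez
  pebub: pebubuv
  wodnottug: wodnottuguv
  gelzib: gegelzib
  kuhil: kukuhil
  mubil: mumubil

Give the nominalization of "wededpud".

wededpuduv

muhsehah and ruteh both end in -h yet inflect differently (muhsehheka, piruteh), so the final letter is not what conditions the rule; the last vowel is.
"wededpud" has last vowel 'u'. The stems whose last vowel is 'u' (pebub → pebubuv, wodnottug → wodnottuguv) add -uv.
The other patterns: stems whose last vowel is 'a' or 'o' delete the last vowel and add -eka; stems whose last vowel is 'e' add the prefix pi-; stems whose last vowel is 'i' repeat the first consonant+vowel as a prefix.
So wededpud → wededpuduv.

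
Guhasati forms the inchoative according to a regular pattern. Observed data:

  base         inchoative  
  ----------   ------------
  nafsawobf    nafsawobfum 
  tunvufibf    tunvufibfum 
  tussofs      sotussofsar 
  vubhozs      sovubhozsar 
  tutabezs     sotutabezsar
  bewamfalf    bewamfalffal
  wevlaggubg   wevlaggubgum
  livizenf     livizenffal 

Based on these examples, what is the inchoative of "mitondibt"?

mitondibtum

"mitondibt" has second-to-last letter 'b'. The stems whose second-to-last letter is 'b' (wevlaggubg → wevlaggubgum, nafsawobf → nafsawobfum, tunvufibf → tunvufibfum) add -um.
So mitondibt → mitondibtum.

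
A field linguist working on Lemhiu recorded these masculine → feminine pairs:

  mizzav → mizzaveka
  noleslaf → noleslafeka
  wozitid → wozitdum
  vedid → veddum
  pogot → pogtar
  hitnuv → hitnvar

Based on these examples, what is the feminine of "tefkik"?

tefkkum

mizzav and hitnuv both end in -v yet inflect differently (mizzaveka, hitnvar), so the final letter is not what conditions the rule; the last vowel is.
"tefkik" has last vowel 'i'. The stems whose last vowel is 'i' (wozitid → wozitdum, vedid → veddum) delete the last vowel and add -um.
The other patterns: stems whose last vowel is 'a' add -eka; stems whose last vowel is 'o' or 'u' delete the last vowel and add -ar.
So tefkik → tefkkum.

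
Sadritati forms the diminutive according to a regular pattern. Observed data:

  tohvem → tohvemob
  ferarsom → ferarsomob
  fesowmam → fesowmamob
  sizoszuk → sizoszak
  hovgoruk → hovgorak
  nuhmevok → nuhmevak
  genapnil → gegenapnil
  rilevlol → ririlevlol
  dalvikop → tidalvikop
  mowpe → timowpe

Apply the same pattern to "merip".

ferarsom and nuhmevok both have last vowel 'o' yet inflect differently (ferarsomob, nuhmevak), so the last vowel is not what conditions the rule; the final letter is.
"merip" ends in -p. The one such stem in the data (dalvikop → tidalvikop) adds the prefix ti-, so the same rule applies.
So merip → timerip.

timerip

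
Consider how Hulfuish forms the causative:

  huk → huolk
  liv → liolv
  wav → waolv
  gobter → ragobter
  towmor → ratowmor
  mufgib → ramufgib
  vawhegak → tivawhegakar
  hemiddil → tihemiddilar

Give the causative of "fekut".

rafekut

"fekut" has 2 vowels. The stems with 2 vowels (gobter → ragobter, towmor → ratowmor, mufgib → ramufgib) add the prefix ra-.
So fekut → rafekut.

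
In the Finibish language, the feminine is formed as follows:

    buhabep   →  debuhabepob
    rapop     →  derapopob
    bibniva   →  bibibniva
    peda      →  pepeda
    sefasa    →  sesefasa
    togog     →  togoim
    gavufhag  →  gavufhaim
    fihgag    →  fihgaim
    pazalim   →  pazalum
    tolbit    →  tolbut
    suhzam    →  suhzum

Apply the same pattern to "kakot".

kakut

rapop and togog both have last vowel 'o' yet inflect differently (derapopob, togoim), so the last vowel is not what conditions the rule; the final letter is.
"kakot" ends in -t. The one such stem in the data (tolbit → tolbut) changes the last vowel to 'u' (as do pazalim, suhzam), so the same rule applies.
So kakot → kakut.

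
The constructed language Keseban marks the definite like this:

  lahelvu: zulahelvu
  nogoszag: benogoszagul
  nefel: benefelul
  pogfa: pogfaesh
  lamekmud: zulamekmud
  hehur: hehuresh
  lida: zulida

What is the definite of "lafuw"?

lida and pogfa both end in -a yet inflect differently (zulida, pogfaesh), so the final letter is not what conditions the rule; the first letter is.
"lafuw" begins with l-. The stems beginning with l- (lahelvu → zulahelvu, lamekmud → zulamekmud, lida → zulida) add the prefix zu-.
So lafuw → zulafuw.

zulafuw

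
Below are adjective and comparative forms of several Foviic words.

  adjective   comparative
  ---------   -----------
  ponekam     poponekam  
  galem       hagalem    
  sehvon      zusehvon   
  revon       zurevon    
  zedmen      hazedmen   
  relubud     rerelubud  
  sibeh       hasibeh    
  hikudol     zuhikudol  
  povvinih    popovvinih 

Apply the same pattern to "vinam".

vivinam

zedmen and revon both end in -n yet inflect differently (hazedmen, zurevon), so the final letter is not what conditions the rule; the last vowel is.
"vinam" has last vowel 'a'. The one such stem in the data (ponekam → poponekam) repeats the first consonant+vowel as a prefix (as do povvinih, relubud), so the same rule applies.
The other patterns: stems whose last vowel is 'e' add the prefix ha-; stems whose last vowel is 'o' add the prefix zu-.
So vinam → vivinam.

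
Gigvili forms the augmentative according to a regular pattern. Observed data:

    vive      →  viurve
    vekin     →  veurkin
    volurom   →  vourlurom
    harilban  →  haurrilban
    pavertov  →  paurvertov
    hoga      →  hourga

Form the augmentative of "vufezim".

Every pair shown (vive → viurve, vekin → veurkin, volurom → vourlurom, …) follows the same rule: insert -ur- after the first vowel.
So vufezim → vuurfezim.

vuurfezim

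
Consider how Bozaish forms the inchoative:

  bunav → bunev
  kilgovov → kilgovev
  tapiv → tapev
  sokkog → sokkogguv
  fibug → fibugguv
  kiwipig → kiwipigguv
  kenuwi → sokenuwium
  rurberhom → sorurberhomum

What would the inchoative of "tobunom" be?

sotobunomum

kilgovov and sokkog both have last vowel 'o' yet inflect differently (kilgovev, sokkogguv), so the last vowel is not what conditions the rule; the final letter is.
"tobunom" ends in -m. The one such stem in the data (rurberhom → sorurberhomum) adds so- … -um around the stem, so the same rule applies.
So tobunom → sotobunomum.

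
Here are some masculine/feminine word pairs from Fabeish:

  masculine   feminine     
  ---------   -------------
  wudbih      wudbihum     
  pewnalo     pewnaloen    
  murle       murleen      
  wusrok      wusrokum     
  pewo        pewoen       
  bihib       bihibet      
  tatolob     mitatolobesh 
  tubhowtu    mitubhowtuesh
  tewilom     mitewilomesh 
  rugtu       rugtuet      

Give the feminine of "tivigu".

mitiviguesh

tatolob and bihib both end in -b yet inflect differently (mitatolobesh, bihibet), so the final letter is not what conditions the rule; the first letter is.
"tivigu" begins with t-. The stems beginning with t- (tubhowtu → mitubhowtuesh, tewilom → mitewilomesh, tatolob → mitatolobesh) add mi- … -esh around the stem.
The other patterns: stems beginning with m- or p- add -en; stems beginning with w- add -um; stems beginning with b- or r- add -et.
So tivigu → mitiviguesh.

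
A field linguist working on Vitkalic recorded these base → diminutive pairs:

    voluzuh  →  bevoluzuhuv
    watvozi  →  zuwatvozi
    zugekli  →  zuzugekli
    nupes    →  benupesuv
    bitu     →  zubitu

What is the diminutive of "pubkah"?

bepubkahuv

"pubkah" ends in a consonant. The stems ending in a consonant (voluzuh → bevoluzuhuv, nupes → benupesuv) add be- … -uv around the stem.
So pubkah → bepubkahuv.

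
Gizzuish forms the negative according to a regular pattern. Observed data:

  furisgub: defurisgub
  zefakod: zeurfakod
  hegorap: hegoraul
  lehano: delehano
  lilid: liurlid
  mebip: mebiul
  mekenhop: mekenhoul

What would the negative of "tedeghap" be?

tedeghaul

mebip and lilid both have last vowel 'i' yet inflect differently (mebiul, liurlid), so the last vowel is not what conditions the rule; the final letter is.
"tedeghap" ends in -p. The stems ending in -p (mebip → mebiul, mekenhop → mekenhoul, hegorap → hegoraul) drop the final letter and add -ul.
So tedeghap → tedeghaul.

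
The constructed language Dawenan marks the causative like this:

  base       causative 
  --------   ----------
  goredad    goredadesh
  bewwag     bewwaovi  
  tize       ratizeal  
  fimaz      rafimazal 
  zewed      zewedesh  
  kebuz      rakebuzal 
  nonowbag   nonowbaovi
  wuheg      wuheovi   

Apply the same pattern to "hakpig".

"hakpig" ends in -g. The stems ending in -g (wuheg → wuheovi, nonowbag → nonowbaovi, bewwag → bewwaovi) drop the final letter and add -ovi.
The other patterns: stems ending in -d add -esh; stems ending in -e or -z add ra- … -al around the stem.
So hakpig → hakpiovi.

hakpiovi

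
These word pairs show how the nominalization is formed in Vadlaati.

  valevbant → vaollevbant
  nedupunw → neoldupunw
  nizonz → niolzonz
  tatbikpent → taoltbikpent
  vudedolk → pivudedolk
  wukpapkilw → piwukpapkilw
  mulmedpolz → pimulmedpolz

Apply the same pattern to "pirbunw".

nedupunw and wukpapkilw both end in -w yet inflect differently (neoldupunw, piwukpapkilw), so the final letter is not what conditions the rule; the second-to-last letter is.
"pirbunw" has second-to-last letter 'n'. The stems whose second-to-last letter is 'n' (valevbant → vaollevbant, nedupunw → neoldupunw, nizonz → niolzonz) insert -ol- after the first vowel.
The other pattern: stems whose second-to-last letter is 'l' add the prefix pi-.
So pirbunw → piolrbunw.

piolrbunw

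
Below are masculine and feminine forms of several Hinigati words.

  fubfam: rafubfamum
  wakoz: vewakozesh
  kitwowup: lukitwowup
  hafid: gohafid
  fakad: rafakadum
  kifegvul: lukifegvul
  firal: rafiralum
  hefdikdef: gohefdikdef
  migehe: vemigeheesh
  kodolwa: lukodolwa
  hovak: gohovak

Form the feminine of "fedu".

rafeduum

hafid and fakad both end in -d yet inflect differently (gohafid, rafakadum), so the final letter is not what conditions the rule; the first letter is.
"fedu" begins with f-. The stems beginning with f- (fubfam → rafubfamum, fakad → rafakadum, firal → rafiralum) add ra- … -um around the stem.
So fedu → rafeduum.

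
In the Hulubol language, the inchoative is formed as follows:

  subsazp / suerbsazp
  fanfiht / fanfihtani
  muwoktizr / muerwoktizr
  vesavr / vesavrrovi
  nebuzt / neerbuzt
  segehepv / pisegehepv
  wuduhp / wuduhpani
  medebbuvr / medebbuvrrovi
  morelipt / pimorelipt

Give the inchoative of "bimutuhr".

bimutuhrani

"bimutuhr" has second-to-last letter 'h'. The stems whose second-to-last letter is 'h' (fanfiht → fanfihtani, wuduhp → wuduhpani) add -ani.
The other patterns: stems whose second-to-last letter is 'z' insert -er- after the first vowel; stems whose second-to-last letter is 'v' double the final consonant and add -ovi; stems whose second-to-last letter is 'p' add the prefix pi-.
So bimutuhr → bimutuhrani.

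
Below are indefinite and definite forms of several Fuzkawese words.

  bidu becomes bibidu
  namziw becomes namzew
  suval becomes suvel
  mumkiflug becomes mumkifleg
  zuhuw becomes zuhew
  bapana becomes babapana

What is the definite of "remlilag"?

"remlilag" ends in a consonant. The stems ending in a consonant (suval → suvel, zuhuw → zuhew, namziw → namzew) change the last vowel to 'e'.
So remlilag → remlileg.

remlileg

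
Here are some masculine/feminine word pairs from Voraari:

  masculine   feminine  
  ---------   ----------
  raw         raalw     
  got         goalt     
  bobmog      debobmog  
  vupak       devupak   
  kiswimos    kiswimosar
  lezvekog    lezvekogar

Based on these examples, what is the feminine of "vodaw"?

bobmog and lezvekog both end in -g yet inflect differently (debobmog, lezvekogar), so the final letter is not what conditions the rule; the number of vowels is.
"vodaw" has 2 vowels. The stems with 2 vowels (bobmog → debobmog, vupak → devupak) add the prefix de-.
The other patterns: stems with 1 vowel insert -al- after the first vowel; stems with 3 vowels add -ar.
So vodaw → devodaw.

devodaw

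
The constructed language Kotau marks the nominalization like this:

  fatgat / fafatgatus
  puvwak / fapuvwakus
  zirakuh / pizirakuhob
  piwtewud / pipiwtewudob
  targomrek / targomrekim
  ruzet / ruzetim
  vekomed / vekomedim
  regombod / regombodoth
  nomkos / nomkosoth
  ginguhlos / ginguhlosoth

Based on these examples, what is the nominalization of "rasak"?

"rasak" has last vowel 'a'. The stems whose last vowel is 'a' (fatgat → fafatgatus, puvwak → fapuvwakus) add fa- … -us around the stem.
So rasak → farasakus.

farasakus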